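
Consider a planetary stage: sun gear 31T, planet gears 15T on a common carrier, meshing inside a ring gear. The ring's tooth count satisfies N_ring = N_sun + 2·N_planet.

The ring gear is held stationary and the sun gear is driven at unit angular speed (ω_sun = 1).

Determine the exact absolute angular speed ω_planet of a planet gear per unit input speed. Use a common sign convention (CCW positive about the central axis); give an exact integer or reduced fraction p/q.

N_ring = 31 + 2·15 = 61
31(ω_s−ω_c) = −61(ω_r−ω_c),  ω_r=0, ω_s=1
31(1−ω_c) = −61(0−ω_c)  ⇒  92ω_c = 31  ⇒  ω_c = 31/92
sun–planet: 31·(1−31/92) = −15·(ω_p−ω_c)  ⇒  ω_p−ω_c = −(31/15)·(61/92) = -1891/1380
ω_p = 31/92 − 1891/1380 = -31/30

-31/30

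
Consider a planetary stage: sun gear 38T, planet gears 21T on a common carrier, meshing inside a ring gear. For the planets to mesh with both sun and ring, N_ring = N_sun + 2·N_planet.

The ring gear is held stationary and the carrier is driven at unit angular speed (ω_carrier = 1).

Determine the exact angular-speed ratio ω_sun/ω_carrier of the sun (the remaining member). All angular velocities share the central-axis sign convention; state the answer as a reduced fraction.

59/19

N_ring = 38 + 2·21 = 80
38(ω_s−ω_c) = −80(ω_r−ω_c),  ω_r=0, ω_c=1
ω_s = 1 − (80/38)(0−1) = 59/19
ω_s/ω_c = 59/19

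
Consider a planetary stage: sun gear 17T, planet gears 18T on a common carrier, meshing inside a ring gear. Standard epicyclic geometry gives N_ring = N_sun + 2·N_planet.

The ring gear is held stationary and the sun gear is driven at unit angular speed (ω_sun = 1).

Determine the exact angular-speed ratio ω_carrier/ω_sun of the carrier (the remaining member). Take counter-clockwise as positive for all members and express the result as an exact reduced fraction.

N_ring = 17 + 2·18 = 53
17(ω_s−ω_c) = −53(ω_r−ω_c),  ω_r=0, ω_s=1
17(1−ω_c) = −53(0−ω_c)  ⇒  70ω_c = 17  ⇒  ω_c = 17/70
ω_c/ω_s = 17/70

17/70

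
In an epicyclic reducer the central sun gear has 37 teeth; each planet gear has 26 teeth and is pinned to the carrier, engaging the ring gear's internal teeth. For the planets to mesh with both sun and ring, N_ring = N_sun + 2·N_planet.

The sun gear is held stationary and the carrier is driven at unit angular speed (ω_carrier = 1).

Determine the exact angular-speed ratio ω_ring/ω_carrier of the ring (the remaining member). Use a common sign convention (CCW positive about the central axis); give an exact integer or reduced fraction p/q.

126/89

N_ring = 37 + 2·26 = 89
37(ω_s−ω_c) = −89(ω_r−ω_c),  ω_s=0, ω_c=1
ω_r = 1 − (37/89)(0−1) = 126/89
ω_r/ω_c = 126/89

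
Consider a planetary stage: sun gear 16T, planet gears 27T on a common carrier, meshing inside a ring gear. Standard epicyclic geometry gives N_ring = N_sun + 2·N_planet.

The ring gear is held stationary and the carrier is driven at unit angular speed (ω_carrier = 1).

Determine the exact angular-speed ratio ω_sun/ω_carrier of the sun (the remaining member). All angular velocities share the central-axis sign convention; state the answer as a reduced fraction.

43/8

N_ring = 16 + 2·27 = 70
16(ω_s−ω_c) = −70(ω_r−ω_c),  ω_r=0, ω_c=1
ω_s = 1 − (70/16)(0−1) = 43/8
ω_s/ω_c = 43/8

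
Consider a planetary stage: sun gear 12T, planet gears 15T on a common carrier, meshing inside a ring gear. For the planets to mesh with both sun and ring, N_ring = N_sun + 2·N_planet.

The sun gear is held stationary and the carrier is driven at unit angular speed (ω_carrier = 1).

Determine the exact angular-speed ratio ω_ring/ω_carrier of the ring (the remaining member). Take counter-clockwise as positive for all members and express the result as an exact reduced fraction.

N_ring = 12 + 2·15 = 42
12(ω_s−ω_c) = −42(ω_r−ω_c),  ω_s=0, ω_c=1
ω_r = 1 − (12/42)(0−1) = 9/7
ω_r/ω_c = 9/7

9/7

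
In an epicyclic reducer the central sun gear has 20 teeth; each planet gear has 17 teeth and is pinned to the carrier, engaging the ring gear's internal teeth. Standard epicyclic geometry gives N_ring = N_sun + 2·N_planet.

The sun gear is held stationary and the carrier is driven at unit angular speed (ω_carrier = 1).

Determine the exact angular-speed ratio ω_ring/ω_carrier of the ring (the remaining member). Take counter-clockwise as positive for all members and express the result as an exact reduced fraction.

37/27

N_ring = 20 + 2·17 = 54
20(ω_s−ω_c) = −54(ω_r−ω_c),  ω_s=0, ω_c=1
ω_r = 1 − (20/54)(0−1) = 37/27
ω_r/ω_c = 37/27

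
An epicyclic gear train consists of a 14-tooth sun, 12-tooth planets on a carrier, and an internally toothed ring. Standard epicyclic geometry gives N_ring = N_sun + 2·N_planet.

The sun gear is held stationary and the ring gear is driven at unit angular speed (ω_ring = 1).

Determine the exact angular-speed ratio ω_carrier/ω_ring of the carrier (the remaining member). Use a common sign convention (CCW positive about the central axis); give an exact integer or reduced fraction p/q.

N_ring = 14 + 2·12 = 38
14(ω_s−ω_c) = −38(ω_r−ω_c),  ω_s=0, ω_r=1
14(0−ω_c) = −38(1−ω_c)  ⇒  52ω_c = 38  ⇒  ω_c = 19/26
ω_c/ω_r = 19/26

19/26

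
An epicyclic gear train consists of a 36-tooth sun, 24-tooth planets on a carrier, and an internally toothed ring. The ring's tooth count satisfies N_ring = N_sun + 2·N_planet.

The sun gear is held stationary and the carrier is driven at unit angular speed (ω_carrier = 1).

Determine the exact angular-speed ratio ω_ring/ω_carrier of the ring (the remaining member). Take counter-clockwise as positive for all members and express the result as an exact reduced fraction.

N_ring = 36 + 2·24 = 84
36(ω_s−ω_c) = −84(ω_r−ω_c),  ω_s=0, ω_c=1
ω_r = 1 − (36/84)(0−1) = 10/7
ω_r/ω_c = 10/7

10/7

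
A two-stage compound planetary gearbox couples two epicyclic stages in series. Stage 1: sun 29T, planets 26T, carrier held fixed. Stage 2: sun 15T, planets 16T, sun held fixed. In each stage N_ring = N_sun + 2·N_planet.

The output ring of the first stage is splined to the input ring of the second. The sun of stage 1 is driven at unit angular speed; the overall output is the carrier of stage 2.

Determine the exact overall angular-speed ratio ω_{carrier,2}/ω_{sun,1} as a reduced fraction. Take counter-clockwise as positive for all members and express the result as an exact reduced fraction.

Stage 1: N_ring = 29 + 2·26 = 81
Stage 1: 29(ω_s−ω_c) = −81(ω_r−ω_c),  ω_c=0, ω_s=1
Stage 1: ω_r = 0 − (29/81)(1−0) = -29/81
  ⇒ ω_r¹/ω_s¹ = -29/81
Stage 2: N_ring = 15 + 2·16 = 47
Stage 2: 15(ω_s−ω_c) = −47(ω_r−ω_c),  ω_s=0, ω_r=1
Stage 2: 15(0−ω_c) = −47(1−ω_c)  ⇒  62ω_c = 47  ⇒  ω_c = 47/62
  ⇒ ω_c²/ω_r² = 47/62
Coupling ω_r² = ω_r¹ ⇒ overall = -29/81 × 47/62 = -1363/5022

-1363/5022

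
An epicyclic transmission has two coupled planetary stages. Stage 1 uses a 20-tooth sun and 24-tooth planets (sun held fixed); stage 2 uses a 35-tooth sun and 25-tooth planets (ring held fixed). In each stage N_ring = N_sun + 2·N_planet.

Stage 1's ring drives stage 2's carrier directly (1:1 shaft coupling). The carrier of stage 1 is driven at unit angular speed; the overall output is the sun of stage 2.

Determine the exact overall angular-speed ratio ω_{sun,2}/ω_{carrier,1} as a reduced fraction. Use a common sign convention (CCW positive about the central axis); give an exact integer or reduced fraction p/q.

528/119

Stage 1: N_ring = 20 + 2·24 = 68
Stage 1: 20(ω_s−ω_c) = −68(ω_r−ω_c),  ω_s=0, ω_c=1
Stage 1: ω_r = 1 − (20/68)(0−1) = 22/17
  ⇒ ω_r¹/ω_c¹ = 22/17
Stage 2: N_ring = 35 + 2·25 = 85
Stage 2: 35(ω_s−ω_c) = −85(ω_r−ω_c),  ω_r=0, ω_c=1
Stage 2: ω_s = 1 − (85/35)(0−1) = 24/7
  ⇒ ω_s²/ω_c² = 24/7
Coupling ω_c² = ω_r¹ ⇒ overall = 22/17 × 24/7 = 528/119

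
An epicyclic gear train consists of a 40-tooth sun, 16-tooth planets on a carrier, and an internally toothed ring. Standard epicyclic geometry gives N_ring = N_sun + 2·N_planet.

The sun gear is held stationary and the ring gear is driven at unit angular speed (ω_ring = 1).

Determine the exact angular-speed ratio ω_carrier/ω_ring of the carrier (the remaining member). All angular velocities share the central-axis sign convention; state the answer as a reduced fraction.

9/14

N_ring = 40 + 2·16 = 72
40(ω_s−ω_c) = −72(ω_r−ω_c),  ω_s=0, ω_r=1
40(0−ω_c) = −72(1−ω_c)  ⇒  112ω_c = 72  ⇒  ω_c = 9/14
ω_c/ω_r = 9/14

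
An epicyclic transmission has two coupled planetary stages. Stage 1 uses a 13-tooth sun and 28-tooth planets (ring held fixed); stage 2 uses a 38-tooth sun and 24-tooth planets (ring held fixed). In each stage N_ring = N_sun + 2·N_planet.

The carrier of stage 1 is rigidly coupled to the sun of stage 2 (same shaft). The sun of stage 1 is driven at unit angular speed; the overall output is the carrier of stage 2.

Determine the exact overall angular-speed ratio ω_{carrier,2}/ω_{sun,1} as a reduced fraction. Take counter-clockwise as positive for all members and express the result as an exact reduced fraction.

247/5084

Stage 1: N_ring = 13 + 2·28 = 69
Stage 1: 13(ω_s−ω_c) = −69(ω_r−ω_c),  ω_r=0, ω_s=1
Stage 1: 13(1−ω_c) = −69(0−ω_c)  ⇒  82ω_c = 13  ⇒  ω_c = 13/82
  ⇒ ω_c¹/ω_s¹ = 13/82
Stage 2: N_ring = 38 + 2·24 = 86
Stage 2: 38(ω_s−ω_c) = −86(ω_r−ω_c),  ω_r=0, ω_s=1
Stage 2: 38(1−ω_c) = −86(0−ω_c)  ⇒  124ω_c = 38  ⇒  ω_c = 19/62
  ⇒ ω_c²/ω_s² = 19/62
Coupling ω_s² = ω_c¹ ⇒ overall = 13/82 × 19/62 = 247/5084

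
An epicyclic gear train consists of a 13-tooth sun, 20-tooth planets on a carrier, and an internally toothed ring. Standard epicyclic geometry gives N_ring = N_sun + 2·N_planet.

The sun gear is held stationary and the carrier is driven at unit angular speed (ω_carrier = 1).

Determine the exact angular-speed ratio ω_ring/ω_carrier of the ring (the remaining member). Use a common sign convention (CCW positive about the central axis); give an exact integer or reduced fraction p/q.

66/53

N_ring = 13 + 2·20 = 53
13(ω_s−ω_c) = −53(ω_r−ω_c),  ω_s=0, ω_c=1
ω_r = 1 − (13/53)(0−1) = 66/53
ω_r/ω_c = 66/53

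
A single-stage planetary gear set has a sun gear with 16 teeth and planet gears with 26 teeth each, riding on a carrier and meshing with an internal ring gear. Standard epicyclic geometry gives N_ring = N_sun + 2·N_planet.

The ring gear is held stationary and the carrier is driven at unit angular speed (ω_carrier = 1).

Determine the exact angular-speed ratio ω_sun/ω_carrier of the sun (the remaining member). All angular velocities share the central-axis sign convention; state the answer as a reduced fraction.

21/4

N_ring = 16 + 2·26 = 68
16(ω_s−ω_c) = −68(ω_r−ω_c),  ω_r=0, ω_c=1
ω_s = 1 − (68/16)(0−1) = 21/4
ω_s/ω_c = 21/4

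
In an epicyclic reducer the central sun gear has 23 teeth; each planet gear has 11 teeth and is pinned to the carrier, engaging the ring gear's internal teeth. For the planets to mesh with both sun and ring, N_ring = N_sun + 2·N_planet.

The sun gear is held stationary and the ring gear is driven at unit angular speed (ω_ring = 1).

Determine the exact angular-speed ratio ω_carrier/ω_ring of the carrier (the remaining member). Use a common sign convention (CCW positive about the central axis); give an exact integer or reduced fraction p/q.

45/68

N_ring = 23 + 2·11 = 45
23(ω_s−ω_c) = −45(ω_r−ω_c),  ω_s=0, ω_r=1
23(0−ω_c) = −45(1−ω_c)  ⇒  68ω_c = 45  ⇒  ω_c = 45/68
ω_c/ω_r = 45/68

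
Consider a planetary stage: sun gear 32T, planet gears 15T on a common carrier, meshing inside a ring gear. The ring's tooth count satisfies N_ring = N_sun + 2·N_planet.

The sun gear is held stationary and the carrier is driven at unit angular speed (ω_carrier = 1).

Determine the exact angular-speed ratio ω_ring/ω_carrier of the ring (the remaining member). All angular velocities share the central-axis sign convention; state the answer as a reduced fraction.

47/31

N_ring = 32 + 2·15 = 62
32(ω_s−ω_c) = −62(ω_r−ω_c),  ω_s=0, ω_c=1
ω_r = 1 − (32/62)(0−1) = 47/31
ω_r/ω_c = 47/31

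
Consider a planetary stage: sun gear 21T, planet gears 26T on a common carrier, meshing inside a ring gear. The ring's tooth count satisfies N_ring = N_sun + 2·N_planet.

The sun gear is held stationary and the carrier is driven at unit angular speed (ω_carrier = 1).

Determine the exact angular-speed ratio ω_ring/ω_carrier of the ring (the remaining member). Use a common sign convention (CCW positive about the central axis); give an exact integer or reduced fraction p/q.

N_ring = 21 + 2·26 = 73
21(ω_s−ω_c) = −73(ω_r−ω_c),  ω_s=0, ω_c=1
ω_r = 1 − (21/73)(0−1) = 94/73
ω_r/ω_c = 94/73

94/73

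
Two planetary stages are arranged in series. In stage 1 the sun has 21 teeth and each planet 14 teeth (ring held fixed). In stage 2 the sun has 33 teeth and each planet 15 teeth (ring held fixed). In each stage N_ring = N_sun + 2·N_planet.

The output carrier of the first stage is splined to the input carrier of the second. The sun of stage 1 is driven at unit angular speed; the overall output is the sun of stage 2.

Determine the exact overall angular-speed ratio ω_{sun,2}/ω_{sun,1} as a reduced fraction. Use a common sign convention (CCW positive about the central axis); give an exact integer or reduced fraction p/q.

Stage 1: N_ring = 21 + 2·14 = 49
Stage 1: 21(ω_s−ω_c) = −49(ω_r−ω_c),  ω_r=0, ω_s=1
Stage 1: 21(1−ω_c) = −49(0−ω_c)  ⇒  70ω_c = 21  ⇒  ω_c = 3/10
  ⇒ ω_c¹/ω_s¹ = 3/10
Stage 2: N_ring = 33 + 2·15 = 63
Stage 2: 33(ω_s−ω_c) = −63(ω_r−ω_c),  ω_r=0, ω_c=1
Stage 2: ω_s = 1 − (63/33)(0−1) = 32/11
  ⇒ ω_s²/ω_c² = 32/11
Coupling ω_c² = ω_c¹ ⇒ overall = 3/10 × 32/11 = 48/55

48/55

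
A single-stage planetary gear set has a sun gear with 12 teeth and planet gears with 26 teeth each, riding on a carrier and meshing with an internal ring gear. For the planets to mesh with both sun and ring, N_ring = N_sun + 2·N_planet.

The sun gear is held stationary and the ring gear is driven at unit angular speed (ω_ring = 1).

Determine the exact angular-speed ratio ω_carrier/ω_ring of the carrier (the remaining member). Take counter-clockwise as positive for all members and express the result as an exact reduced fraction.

16/19

N_ring = 12 + 2·26 = 64
12(ω_s−ω_c) = −64(ω_r−ω_c),  ω_s=0, ω_r=1
12(0−ω_c) = −64(1−ω_c)  ⇒  76ω_c = 64  ⇒  ω_c = 16/19
ω_c/ω_r = 16/19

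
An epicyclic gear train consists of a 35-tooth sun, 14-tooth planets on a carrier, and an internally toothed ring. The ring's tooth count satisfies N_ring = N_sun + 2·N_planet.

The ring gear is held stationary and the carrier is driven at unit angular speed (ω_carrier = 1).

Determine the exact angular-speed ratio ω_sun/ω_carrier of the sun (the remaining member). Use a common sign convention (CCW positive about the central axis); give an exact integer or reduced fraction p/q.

N_ring = 35 + 2·14 = 63
35(ω_s−ω_c) = −63(ω_r−ω_c),  ω_r=0, ω_c=1
ω_s = 1 − (63/35)(0−1) = 14/5
ω_s/ω_c = 14/5

14/5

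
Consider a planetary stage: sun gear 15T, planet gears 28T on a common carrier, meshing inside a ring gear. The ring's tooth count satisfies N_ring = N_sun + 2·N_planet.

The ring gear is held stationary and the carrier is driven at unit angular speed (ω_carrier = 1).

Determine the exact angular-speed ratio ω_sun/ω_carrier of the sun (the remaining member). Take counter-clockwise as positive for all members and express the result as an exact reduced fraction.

86/15

N_ring = 15 + 2·28 = 71
15(ω_s−ω_c) = −71(ω_r−ω_c),  ω_r=0, ω_c=1
ω_s = 1 − (71/15)(0−1) = 86/15
ω_s/ω_c = 86/15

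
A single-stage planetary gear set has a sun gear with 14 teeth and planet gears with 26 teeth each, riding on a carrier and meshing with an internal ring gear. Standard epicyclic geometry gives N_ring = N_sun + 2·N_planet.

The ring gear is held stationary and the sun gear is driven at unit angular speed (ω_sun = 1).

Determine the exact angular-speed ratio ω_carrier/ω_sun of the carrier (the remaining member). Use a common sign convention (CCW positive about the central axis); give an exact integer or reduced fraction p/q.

N_ring = 14 + 2·26 = 66
14(ω_s−ω_c) = −66(ω_r−ω_c),  ω_r=0, ω_s=1
14(1−ω_c) = −66(0−ω_c)  ⇒  80ω_c = 14  ⇒  ω_c = 7/40
ω_c/ω_s = 7/40

7/40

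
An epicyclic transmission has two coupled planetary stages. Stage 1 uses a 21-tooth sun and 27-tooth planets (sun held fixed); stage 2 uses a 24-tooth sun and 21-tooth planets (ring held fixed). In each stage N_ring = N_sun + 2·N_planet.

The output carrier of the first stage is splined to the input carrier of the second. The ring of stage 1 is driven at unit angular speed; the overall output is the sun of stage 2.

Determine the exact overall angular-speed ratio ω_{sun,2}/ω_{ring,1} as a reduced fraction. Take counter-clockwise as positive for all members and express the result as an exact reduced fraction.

375/128

Stage 1: N_ring = 21 + 2·27 = 75
Stage 1: 21(ω_s−ω_c) = −75(ω_r−ω_c),  ω_s=0, ω_r=1
Stage 1: 21(0−ω_c) = −75(1−ω_c)  ⇒  96ω_c = 75  ⇒  ω_c = 25/32
  ⇒ ω_c¹/ω_r¹ = 25/32
Stage 2: N_ring = 24 + 2·21 = 66
Stage 2: 24(ω_s−ω_c) = −66(ω_r−ω_c),  ω_r=0, ω_c=1
Stage 2: ω_s = 1 − (66/24)(0−1) = 15/4
  ⇒ ω_s²/ω_c² = 15/4
Coupling ω_c² = ω_c¹ ⇒ overall = 25/32 × 15/4 = 375/128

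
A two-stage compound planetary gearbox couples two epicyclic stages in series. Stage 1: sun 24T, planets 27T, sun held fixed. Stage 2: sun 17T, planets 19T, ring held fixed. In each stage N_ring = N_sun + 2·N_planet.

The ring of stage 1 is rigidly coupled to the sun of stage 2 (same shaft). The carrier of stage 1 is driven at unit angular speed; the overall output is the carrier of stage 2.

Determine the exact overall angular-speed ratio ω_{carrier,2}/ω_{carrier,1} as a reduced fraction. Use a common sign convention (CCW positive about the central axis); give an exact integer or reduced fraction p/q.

289/936

Stage 1: N_ring = 24 + 2·27 = 78
Stage 1: 24(ω_s−ω_c) = −78(ω_r−ω_c),  ω_s=0, ω_c=1
Stage 1: ω_r = 1 − (24/78)(0−1) = 17/13
  ⇒ ω_r¹/ω_c¹ = 17/13
Stage 2: N_ring = 17 + 2·19 = 55
Stage 2: 17(ω_s−ω_c) = −55(ω_r−ω_c),  ω_r=0, ω_s=1
Stage 2: 17(1−ω_c) = −55(0−ω_c)  ⇒  72ω_c = 17  ⇒  ω_c = 17/72
  ⇒ ω_c²/ω_s² = 17/72
Coupling ω_s² = ω_r¹ ⇒ overall = 17/13 × 17/72 = 289/936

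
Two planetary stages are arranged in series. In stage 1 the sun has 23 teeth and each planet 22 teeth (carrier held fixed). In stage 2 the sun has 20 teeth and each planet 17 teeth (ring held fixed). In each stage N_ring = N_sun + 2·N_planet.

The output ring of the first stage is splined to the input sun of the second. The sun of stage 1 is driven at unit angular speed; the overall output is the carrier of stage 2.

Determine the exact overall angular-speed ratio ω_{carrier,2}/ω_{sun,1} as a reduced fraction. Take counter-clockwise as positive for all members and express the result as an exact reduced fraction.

-230/2479

Stage 1: N_ring = 23 + 2·22 = 67
Stage 1: 23(ω_s−ω_c) = −67(ω_r−ω_c),  ω_c=0, ω_s=1
Stage 1: ω_r = 0 − (23/67)(1−0) = -23/67
  ⇒ ω_r¹/ω_s¹ = -23/67
Stage 2: N_ring = 20 + 2·17 = 54
Stage 2: 20(ω_s−ω_c) = −54(ω_r−ω_c),  ω_r=0, ω_s=1
Stage 2: 20(1−ω_c) = −54(0−ω_c)  ⇒  74ω_c = 20  ⇒  ω_c = 10/37
  ⇒ ω_c²/ω_s² = 10/37
Coupling ω_s² = ω_r¹ ⇒ overall = -23/67 × 10/37 = -230/2479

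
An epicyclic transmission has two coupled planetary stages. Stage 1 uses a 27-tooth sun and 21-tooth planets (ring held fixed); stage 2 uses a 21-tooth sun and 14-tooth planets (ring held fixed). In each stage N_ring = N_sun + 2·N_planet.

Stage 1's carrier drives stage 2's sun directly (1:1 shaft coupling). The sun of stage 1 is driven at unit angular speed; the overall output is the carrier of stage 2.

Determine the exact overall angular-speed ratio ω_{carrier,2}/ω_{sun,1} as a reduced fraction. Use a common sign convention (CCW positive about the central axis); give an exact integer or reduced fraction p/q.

27/320

Stage 1: N_ring = 27 + 2·21 = 69
Stage 1: 27(ω_s−ω_c) = −69(ω_r−ω_c),  ω_r=0, ω_s=1
Stage 1: 27(1−ω_c) = −69(0−ω_c)  ⇒  96ω_c = 27  ⇒  ω_c = 9/32
  ⇒ ω_c¹/ω_s¹ = 9/32
Stage 2: N_ring = 21 + 2·14 = 49
Stage 2: 21(ω_s−ω_c) = −49(ω_r−ω_c),  ω_r=0, ω_s=1
Stage 2: 21(1−ω_c) = −49(0−ω_c)  ⇒  70ω_c = 21  ⇒  ω_c = 3/10
  ⇒ ω_c²/ω_s² = 3/10
Coupling ω_s² = ω_c¹ ⇒ overall = 9/32 × 3/10 = 27/320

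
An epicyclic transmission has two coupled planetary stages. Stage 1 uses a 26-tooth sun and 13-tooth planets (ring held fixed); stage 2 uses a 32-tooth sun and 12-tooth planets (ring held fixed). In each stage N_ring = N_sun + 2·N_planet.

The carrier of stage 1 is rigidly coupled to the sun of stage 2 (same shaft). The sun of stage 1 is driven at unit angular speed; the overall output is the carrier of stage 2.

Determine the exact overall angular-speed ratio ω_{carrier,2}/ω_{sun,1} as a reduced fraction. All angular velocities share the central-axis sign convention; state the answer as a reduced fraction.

4/33

Stage 1: N_ring = 26 + 2·13 = 52
Stage 1: 26(ω_s−ω_c) = −52(ω_r−ω_c),  ω_r=0, ω_s=1
Stage 1: 26(1−ω_c) = −52(0−ω_c)  ⇒  78ω_c = 26  ⇒  ω_c = 1/3
  ⇒ ω_c¹/ω_s¹ = 1/3
Stage 2: N_ring = 32 + 2·12 = 56
Stage 2: 32(ω_s−ω_c) = −56(ω_r−ω_c),  ω_r=0, ω_s=1
Stage 2: 32(1−ω_c) = −56(0−ω_c)  ⇒  88ω_c = 32  ⇒  ω_c = 4/11
  ⇒ ω_c²/ω_s² = 4/11
Coupling ω_s² = ω_c¹ ⇒ overall = 1/3 × 4/11 = 4/33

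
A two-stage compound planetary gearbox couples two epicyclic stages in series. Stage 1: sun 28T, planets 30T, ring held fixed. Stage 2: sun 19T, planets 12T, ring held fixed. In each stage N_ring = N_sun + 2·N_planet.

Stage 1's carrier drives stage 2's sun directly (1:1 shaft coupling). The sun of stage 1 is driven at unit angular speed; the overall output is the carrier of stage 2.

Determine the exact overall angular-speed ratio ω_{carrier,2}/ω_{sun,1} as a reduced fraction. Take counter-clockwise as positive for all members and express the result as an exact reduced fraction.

Stage 1: N_ring = 28 + 2·30 = 88
Stage 1: 28(ω_s−ω_c) = −88(ω_r−ω_c),  ω_r=0, ω_s=1
Stage 1: 28(1−ω_c) = −88(0−ω_c)  ⇒  116ω_c = 28  ⇒  ω_c = 7/29
  ⇒ ω_c¹/ω_s¹ = 7/29
Stage 2: N_ring = 19 + 2·12 = 43
Stage 2: 19(ω_s−ω_c) = −43(ω_r−ω_c),  ω_r=0, ω_s=1
Stage 2: 19(1−ω_c) = −43(0−ω_c)  ⇒  62ω_c = 19  ⇒  ω_c = 19/62
  ⇒ ω_c²/ω_s² = 19/62
Coupling ω_s² = ω_c¹ ⇒ overall = 7/29 × 19/62 = 133/1798

133/1798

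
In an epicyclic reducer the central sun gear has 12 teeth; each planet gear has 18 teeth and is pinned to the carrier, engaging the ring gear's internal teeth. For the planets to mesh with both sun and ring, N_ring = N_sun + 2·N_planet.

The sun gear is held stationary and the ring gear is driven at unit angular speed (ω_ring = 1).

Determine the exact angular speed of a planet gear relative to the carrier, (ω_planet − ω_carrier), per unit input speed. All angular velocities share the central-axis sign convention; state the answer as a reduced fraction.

N_ring = 12 + 2·18 = 48
12(ω_s−ω_c) = −48(ω_r−ω_c),  ω_s=0, ω_r=1
12(0−ω_c) = −48(1−ω_c)  ⇒  60ω_c = 48  ⇒  ω_c = 4/5
sun–planet: 12·(0−4/5) = −18·(ω_p−ω_c)  ⇒  ω_p−ω_c = −(12/18)·(-4/5) = 8/15

8/15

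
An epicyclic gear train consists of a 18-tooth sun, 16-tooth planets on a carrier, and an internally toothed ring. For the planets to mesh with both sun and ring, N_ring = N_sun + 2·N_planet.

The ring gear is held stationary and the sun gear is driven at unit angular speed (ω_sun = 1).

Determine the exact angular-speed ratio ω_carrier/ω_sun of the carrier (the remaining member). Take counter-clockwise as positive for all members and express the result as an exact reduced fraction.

9/34

N_ring = 18 + 2·16 = 50
18(ω_s−ω_c) = −50(ω_r−ω_c),  ω_r=0, ω_s=1
18(1−ω_c) = −50(0−ω_c)  ⇒  68ω_c = 18  ⇒  ω_c = 9/34
ω_c/ω_s = 9/34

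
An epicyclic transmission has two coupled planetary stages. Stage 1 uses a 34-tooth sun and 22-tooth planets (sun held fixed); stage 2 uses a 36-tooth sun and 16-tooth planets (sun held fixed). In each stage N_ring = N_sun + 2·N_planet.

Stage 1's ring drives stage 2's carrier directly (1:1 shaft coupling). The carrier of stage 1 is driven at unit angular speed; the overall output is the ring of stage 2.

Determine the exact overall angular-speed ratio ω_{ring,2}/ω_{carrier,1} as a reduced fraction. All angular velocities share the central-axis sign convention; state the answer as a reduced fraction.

Stage 1: N_ring = 34 + 2·22 = 78
Stage 1: 34(ω_s−ω_c) = −78(ω_r−ω_c),  ω_s=0, ω_c=1
Stage 1: ω_r = 1 − (34/78)(0−1) = 56/39
  ⇒ ω_r¹/ω_c¹ = 56/39
Stage 2: N_ring = 36 + 2·16 = 68
Stage 2: 36(ω_s−ω_c) = −68(ω_r−ω_c),  ω_s=0, ω_c=1
Stage 2: ω_r = 1 − (36/68)(0−1) = 26/17
  ⇒ ω_r²/ω_c² = 26/17
Coupling ω_c² = ω_r¹ ⇒ overall = 56/39 × 26/17 = 112/51

112/51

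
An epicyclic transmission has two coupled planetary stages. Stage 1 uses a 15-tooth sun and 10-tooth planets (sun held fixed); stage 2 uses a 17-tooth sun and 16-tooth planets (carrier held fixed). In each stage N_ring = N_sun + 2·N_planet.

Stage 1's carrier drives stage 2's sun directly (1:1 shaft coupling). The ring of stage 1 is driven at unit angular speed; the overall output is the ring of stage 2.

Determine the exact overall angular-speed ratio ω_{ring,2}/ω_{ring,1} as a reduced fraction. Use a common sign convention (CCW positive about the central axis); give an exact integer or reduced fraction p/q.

Stage 1: N_ring = 15 + 2·10 = 35
Stage 1: 15(ω_s−ω_c) = −35(ω_r−ω_c),  ω_s=0, ω_r=1
Stage 1: 15(0−ω_c) = −35(1−ω_c)  ⇒  50ω_c = 35  ⇒  ω_c = 7/10
  ⇒ ω_c¹/ω_r¹ = 7/10
Stage 2: N_ring = 17 + 2·16 = 49
Stage 2: 17(ω_s−ω_c) = −49(ω_r−ω_c),  ω_c=0, ω_s=1
Stage 2: ω_r = 0 − (17/49)(1−0) = -17/49
  ⇒ ω_r²/ω_s² = -17/49
Coupling ω_s² = ω_c¹ ⇒ overall = 7/10 × -17/49 = -17/70

-17/70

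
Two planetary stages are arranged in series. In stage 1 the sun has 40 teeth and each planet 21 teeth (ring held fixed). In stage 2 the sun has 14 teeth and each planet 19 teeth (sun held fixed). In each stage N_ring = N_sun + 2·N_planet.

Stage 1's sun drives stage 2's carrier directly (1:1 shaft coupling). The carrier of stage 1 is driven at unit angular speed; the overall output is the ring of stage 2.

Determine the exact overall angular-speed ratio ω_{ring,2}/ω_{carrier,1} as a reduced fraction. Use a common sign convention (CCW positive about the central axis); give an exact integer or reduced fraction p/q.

2013/520

Stage 1: N_ring = 40 + 2·21 = 82
Stage 1: 40(ω_s−ω_c) = −82(ω_r−ω_c),  ω_r=0, ω_c=1
Stage 1: ω_s = 1 − (82/40)(0−1) = 61/20
  ⇒ ω_s¹/ω_c¹ = 61/20
Stage 2: N_ring = 14 + 2·19 = 52
Stage 2: 14(ω_s−ω_c) = −52(ω_r−ω_c),  ω_s=0, ω_c=1
Stage 2: ω_r = 1 − (14/52)(0−1) = 33/26
  ⇒ ω_r²/ω_c² = 33/26
Coupling ω_c² = ω_s¹ ⇒ overall = 61/20 × 33/26 = 2013/520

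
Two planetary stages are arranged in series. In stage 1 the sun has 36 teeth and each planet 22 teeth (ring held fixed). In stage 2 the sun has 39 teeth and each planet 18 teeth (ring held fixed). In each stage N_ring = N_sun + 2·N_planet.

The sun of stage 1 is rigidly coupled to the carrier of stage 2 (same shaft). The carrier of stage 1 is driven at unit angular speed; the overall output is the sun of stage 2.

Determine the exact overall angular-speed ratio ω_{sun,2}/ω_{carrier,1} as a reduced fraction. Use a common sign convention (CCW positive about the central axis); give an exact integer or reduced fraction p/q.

1102/117

Stage 1: N_ring = 36 + 2·22 = 80
Stage 1: 36(ω_s−ω_c) = −80(ω_r−ω_c),  ω_r=0, ω_c=1
Stage 1: ω_s = 1 − (80/36)(0−1) = 29/9
  ⇒ ω_s¹/ω_c¹ = 29/9
Stage 2: N_ring = 39 + 2·18 = 75
Stage 2: 39(ω_s−ω_c) = −75(ω_r−ω_c),  ω_r=0, ω_c=1
Stage 2: ω_s = 1 − (75/39)(0−1) = 38/13
  ⇒ ω_s²/ω_c² = 38/13
Coupling ω_c² = ω_s¹ ⇒ overall = 29/9 × 38/13 = 1102/117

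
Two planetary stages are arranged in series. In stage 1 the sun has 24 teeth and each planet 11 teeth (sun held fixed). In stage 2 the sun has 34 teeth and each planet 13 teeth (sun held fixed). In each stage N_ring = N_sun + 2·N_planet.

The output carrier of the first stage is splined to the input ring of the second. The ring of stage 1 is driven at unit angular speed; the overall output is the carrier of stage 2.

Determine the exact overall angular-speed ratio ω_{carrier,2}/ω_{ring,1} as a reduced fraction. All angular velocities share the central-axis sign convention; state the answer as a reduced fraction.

138/329

Stage 1: N_ring = 24 + 2·11 = 46
Stage 1: 24(ω_s−ω_c) = −46(ω_r−ω_c),  ω_s=0, ω_r=1
Stage 1: 24(0−ω_c) = −46(1−ω_c)  ⇒  70ω_c = 46  ⇒  ω_c = 23/35
  ⇒ ω_c¹/ω_r¹ = 23/35
Stage 2: N_ring = 34 + 2·13 = 60
Stage 2: 34(ω_s−ω_c) = −60(ω_r−ω_c),  ω_s=0, ω_r=1
Stage 2: 34(0−ω_c) = −60(1−ω_c)  ⇒  94ω_c = 60  ⇒  ω_c = 30/47
  ⇒ ω_c²/ω_r² = 30/47
Coupling ω_r² = ω_c¹ ⇒ overall = 23/35 × 30/47 = 138/329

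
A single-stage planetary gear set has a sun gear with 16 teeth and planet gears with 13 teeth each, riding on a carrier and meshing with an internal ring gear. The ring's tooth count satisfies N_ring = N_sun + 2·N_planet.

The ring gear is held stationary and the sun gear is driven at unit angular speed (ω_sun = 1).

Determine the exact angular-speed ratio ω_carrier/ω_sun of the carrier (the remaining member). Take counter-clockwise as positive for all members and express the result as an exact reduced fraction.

N_ring = 16 + 2·13 = 42
16(ω_s−ω_c) = −42(ω_r−ω_c),  ω_r=0, ω_s=1
16(1−ω_c) = −42(0−ω_c)  ⇒  58ω_c = 16  ⇒  ω_c = 8/29
ω_c/ω_s = 8/29

8/29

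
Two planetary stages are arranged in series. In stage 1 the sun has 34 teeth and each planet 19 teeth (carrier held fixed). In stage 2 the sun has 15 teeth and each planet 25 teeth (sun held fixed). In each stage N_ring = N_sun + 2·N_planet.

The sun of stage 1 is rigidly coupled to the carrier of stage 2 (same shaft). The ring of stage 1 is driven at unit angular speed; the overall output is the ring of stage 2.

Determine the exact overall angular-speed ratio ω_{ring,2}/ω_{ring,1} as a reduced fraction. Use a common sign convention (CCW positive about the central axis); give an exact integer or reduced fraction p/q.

Stage 1: N_ring = 34 + 2·19 = 72
Stage 1: 34(ω_s−ω_c) = −72(ω_r−ω_c),  ω_c=0, ω_r=1
Stage 1: ω_s = 0 − (72/34)(1−0) = -36/17
  ⇒ ω_s¹/ω_r¹ = -36/17
Stage 2: N_ring = 15 + 2·25 = 65
Stage 2: 15(ω_s−ω_c) = −65(ω_r−ω_c),  ω_s=0, ω_c=1
Stage 2: ω_r = 1 − (15/65)(0−1) = 16/13
  ⇒ ω_r²/ω_c² = 16/13
Coupling ω_c² = ω_s¹ ⇒ overall = -36/17 × 16/13 = -576/221

-576/221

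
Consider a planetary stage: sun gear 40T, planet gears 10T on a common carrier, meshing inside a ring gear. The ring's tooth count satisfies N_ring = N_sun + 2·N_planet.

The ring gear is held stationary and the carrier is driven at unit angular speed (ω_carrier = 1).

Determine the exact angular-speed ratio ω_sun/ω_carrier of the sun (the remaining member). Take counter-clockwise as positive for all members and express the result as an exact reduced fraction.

5/2

N_ring = 40 + 2·10 = 60
40(ω_s−ω_c) = −60(ω_r−ω_c),  ω_r=0, ω_c=1
ω_s = 1 − (60/40)(0−1) = 5/2
ω_s/ω_c = 5/2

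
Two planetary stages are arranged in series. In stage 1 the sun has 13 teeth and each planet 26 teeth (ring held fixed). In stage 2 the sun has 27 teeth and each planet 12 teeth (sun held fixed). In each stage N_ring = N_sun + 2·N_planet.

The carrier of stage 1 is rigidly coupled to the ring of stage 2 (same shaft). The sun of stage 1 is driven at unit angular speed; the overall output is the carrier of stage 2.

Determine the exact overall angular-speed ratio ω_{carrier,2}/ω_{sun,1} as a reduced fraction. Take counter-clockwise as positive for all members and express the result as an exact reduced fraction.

Stage 1: N_ring = 13 + 2·26 = 65
Stage 1: 13(ω_s−ω_c) = −65(ω_r−ω_c),  ω_r=0, ω_s=1
Stage 1: 13(1−ω_c) = −65(0−ω_c)  ⇒  78ω_c = 13  ⇒  ω_c = 1/6
  ⇒ ω_c¹/ω_s¹ = 1/6
Stage 2: N_ring = 27 + 2·12 = 51
Stage 2: 27(ω_s−ω_c) = −51(ω_r−ω_c),  ω_s=0, ω_r=1
Stage 2: 27(0−ω_c) = −51(1−ω_c)  ⇒  78ω_c = 51  ⇒  ω_c = 17/26
  ⇒ ω_c²/ω_r² = 17/26
Coupling ω_r² = ω_c¹ ⇒ overall = 1/6 × 17/26 = 17/156

17/156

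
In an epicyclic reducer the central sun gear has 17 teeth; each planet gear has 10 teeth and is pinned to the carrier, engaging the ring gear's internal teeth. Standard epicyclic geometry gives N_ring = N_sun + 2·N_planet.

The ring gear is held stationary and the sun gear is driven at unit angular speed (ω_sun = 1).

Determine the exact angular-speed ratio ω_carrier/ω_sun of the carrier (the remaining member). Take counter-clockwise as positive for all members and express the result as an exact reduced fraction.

17/54

N_ring = 17 + 2·10 = 37
17(ω_s−ω_c) = −37(ω_r−ω_c),  ω_r=0, ω_s=1
17(1−ω_c) = −37(0−ω_c)  ⇒  54ω_c = 17  ⇒  ω_c = 17/54
ω_c/ω_s = 17/54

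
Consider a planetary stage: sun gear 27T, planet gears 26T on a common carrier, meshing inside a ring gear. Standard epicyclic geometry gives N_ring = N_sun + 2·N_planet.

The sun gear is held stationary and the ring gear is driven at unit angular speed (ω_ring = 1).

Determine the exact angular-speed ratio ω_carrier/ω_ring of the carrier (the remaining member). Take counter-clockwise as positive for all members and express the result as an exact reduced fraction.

N_ring = 27 + 2·26 = 79
27(ω_s−ω_c) = −79(ω_r−ω_c),  ω_s=0, ω_r=1
27(0−ω_c) = −79(1−ω_c)  ⇒  106ω_c = 79  ⇒  ω_c = 79/106
ω_c/ω_r = 79/106

79/106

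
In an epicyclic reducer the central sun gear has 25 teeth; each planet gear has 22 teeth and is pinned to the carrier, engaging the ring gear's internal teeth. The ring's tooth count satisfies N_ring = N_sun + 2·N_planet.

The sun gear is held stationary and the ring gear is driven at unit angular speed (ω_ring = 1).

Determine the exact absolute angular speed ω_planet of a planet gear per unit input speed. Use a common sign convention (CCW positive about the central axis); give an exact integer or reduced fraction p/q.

N_ring = 25 + 2·22 = 69
25(ω_s−ω_c) = −69(ω_r−ω_c),  ω_s=0, ω_r=1
25(0−ω_c) = −69(1−ω_c)  ⇒  94ω_c = 69  ⇒  ω_c = 69/94
sun–planet: 25·(0−69/94) = −22·(ω_p−ω_c)  ⇒  ω_p−ω_c = −(25/22)·(-69/94) = 1725/2068
ω_p = 69/94 + 1725/2068 = 69/44

69/44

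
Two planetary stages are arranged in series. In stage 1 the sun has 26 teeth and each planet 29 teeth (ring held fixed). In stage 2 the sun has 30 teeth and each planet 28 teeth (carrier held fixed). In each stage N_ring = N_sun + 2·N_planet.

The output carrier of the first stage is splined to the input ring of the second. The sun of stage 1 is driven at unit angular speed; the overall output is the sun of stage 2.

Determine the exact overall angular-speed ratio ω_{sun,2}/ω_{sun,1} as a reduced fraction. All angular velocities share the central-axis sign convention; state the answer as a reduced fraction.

-559/825

Stage 1: N_ring = 26 + 2·29 = 84
Stage 1: 26(ω_s−ω_c) = −84(ω_r−ω_c),  ω_r=0, ω_s=1
Stage 1: 26(1−ω_c) = −84(0−ω_c)  ⇒  110ω_c = 26  ⇒  ω_c = 13/55
  ⇒ ω_c¹/ω_s¹ = 13/55
Stage 2: N_ring = 30 + 2·28 = 86
Stage 2: 30(ω_s−ω_c) = −86(ω_r−ω_c),  ω_c=0, ω_r=1
Stage 2: ω_s = 0 − (86/30)(1−0) = -43/15
  ⇒ ω_s²/ω_r² = -43/15
Coupling ω_r² = ω_c¹ ⇒ overall = 13/55 × -43/15 = -559/825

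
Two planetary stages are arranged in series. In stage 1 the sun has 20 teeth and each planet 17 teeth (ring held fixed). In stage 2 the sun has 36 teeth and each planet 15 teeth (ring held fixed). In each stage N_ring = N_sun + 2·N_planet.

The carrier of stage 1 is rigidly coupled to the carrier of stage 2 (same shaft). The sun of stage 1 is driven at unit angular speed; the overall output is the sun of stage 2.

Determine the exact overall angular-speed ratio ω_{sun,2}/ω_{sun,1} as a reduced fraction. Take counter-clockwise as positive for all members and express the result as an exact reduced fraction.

85/111

Stage 1: N_ring = 20 + 2·17 = 54
Stage 1: 20(ω_s−ω_c) = −54(ω_r−ω_c),  ω_r=0, ω_s=1
Stage 1: 20(1−ω_c) = −54(0−ω_c)  ⇒  74ω_c = 20  ⇒  ω_c = 10/37
  ⇒ ω_c¹/ω_s¹ = 10/37
Stage 2: N_ring = 36 + 2·15 = 66
Stage 2: 36(ω_s−ω_c) = −66(ω_r−ω_c),  ω_r=0, ω_c=1
Stage 2: ω_s = 1 − (66/36)(0−1) = 17/6
  ⇒ ω_s²/ω_c² = 17/6
Coupling ω_c² = ω_c¹ ⇒ overall = 10/37 × 17/6 = 85/111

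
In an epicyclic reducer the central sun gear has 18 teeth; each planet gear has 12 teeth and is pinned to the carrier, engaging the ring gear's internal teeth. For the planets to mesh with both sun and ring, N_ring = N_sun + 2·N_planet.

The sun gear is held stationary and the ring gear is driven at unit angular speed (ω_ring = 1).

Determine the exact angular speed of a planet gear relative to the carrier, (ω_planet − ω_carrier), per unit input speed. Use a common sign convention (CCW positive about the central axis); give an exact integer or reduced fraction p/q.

N_ring = 18 + 2·12 = 42
18(ω_s−ω_c) = −42(ω_r−ω_c),  ω_s=0, ω_r=1
18(0−ω_c) = −42(1−ω_c)  ⇒  60ω_c = 42  ⇒  ω_c = 7/10
sun–planet: 18·(0−7/10) = −12·(ω_p−ω_c)  ⇒  ω_p−ω_c = −(18/12)·(-7/10) = 21/20

21/20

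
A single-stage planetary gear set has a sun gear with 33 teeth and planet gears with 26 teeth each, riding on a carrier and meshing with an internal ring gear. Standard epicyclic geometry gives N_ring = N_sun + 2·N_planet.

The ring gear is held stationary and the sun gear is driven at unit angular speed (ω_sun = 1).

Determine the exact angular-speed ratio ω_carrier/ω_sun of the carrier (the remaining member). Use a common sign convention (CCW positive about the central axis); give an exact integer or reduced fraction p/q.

N_ring = 33 + 2·26 = 85
33(ω_s−ω_c) = −85(ω_r−ω_c),  ω_r=0, ω_s=1
33(1−ω_c) = −85(0−ω_c)  ⇒  118ω_c = 33  ⇒  ω_c = 33/118
ω_c/ω_s = 33/118

33/118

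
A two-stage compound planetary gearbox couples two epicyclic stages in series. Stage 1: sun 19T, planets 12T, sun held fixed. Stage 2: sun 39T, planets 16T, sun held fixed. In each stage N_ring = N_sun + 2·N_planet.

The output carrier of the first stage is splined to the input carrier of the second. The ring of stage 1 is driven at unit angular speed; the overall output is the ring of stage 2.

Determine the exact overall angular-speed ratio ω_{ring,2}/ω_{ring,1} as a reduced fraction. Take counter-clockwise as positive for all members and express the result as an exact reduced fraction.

Stage 1: N_ring = 19 + 2·12 = 43
Stage 1: 19(ω_s−ω_c) = −43(ω_r−ω_c),  ω_s=0, ω_r=1
Stage 1: 19(0−ω_c) = −43(1−ω_c)  ⇒  62ω_c = 43  ⇒  ω_c = 43/62
  ⇒ ω_c¹/ω_r¹ = 43/62
Stage 2: N_ring = 39 + 2·16 = 71
Stage 2: 39(ω_s−ω_c) = −71(ω_r−ω_c),  ω_s=0, ω_c=1
Stage 2: ω_r = 1 − (39/71)(0−1) = 110/71
  ⇒ ω_r²/ω_c² = 110/71
Coupling ω_c² = ω_c¹ ⇒ overall = 43/62 × 110/71 = 2365/2201

2365/2201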